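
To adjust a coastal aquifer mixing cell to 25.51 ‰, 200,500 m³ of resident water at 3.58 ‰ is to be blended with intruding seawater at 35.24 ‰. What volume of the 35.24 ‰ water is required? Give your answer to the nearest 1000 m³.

452000 m³

Salt balance: 200,500×3.58 + V×35.24 = (200,500+V)×25.51
717,790 + 35.24V = 5,114,755 + 25.51V
4,396,965 = 9.73V
V = 451,897.74 m³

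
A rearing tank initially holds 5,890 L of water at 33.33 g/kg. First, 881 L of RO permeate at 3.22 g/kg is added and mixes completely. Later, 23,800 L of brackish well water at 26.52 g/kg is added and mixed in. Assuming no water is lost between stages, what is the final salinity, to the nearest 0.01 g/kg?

Mass of salt is conserved:
Initial salt = 5,890×33.33 = 196,313.7
After stage 1: salt = 196,313.7 + 881×3.22 = 199,150.52; volume = 6,771 L; S = 29.412 g/kg
After stage 2: salt = 199,150.52 + 23,800×26.52 = 830,326.52; volume = 30,571 L
S = 830,326.52 / 30,571 = 27.1606 g/kg

27.16 g/kg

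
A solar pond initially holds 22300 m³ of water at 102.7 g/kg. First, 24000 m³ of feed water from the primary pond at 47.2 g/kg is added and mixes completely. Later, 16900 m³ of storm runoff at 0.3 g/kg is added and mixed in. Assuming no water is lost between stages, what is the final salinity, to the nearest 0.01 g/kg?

54.24 g/kg

By conservation of dissolved salt,
Initial salt = 22,300×102.7 = 2,290,210
After stage 1: salt = 2,290,210 + 24,000×47.2 = 3,423,010; volume = 46,300 m³; S = 73.931 g/kg
After stage 2: salt = 3,423,010 + 16,900×0.3 = 3,428,080; volume = 63,200 m³
S = 3,428,080 / 63,200 = 54.2418 g/kg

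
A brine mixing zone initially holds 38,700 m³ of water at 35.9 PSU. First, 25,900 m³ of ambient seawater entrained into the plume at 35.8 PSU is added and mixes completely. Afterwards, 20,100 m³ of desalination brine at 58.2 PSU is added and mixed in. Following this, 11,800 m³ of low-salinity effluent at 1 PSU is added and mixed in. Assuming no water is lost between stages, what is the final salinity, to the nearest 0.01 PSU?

36.25 PSU

Conserving salt mass:
Initial salt = 38,700×35.9 = 1,389,330
After stage 1: salt = 1,389,330 + 25,900×35.8 = 2,316,550; volume = 64,600 m³; S = 35.86 PSU
After stage 2: salt = 2,316,550 + 20,100×58.2 = 3,486,370; volume = 84,700 m³; S = 41.161 PSU
After stage 3: salt = 3,486,370 + 11,800×1 = 3,498,170; volume = 96,500 m³
S = 3,498,170 / 96,500 = 36.2505 PSU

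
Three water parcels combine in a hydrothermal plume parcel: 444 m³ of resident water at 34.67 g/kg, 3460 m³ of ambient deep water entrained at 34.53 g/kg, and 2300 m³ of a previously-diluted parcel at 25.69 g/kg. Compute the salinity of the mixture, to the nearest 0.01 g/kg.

31.26 g/kg

Conserving salt mass:
salt = 444×34.67 + 3,460×34.53 + 2,300×25.69 = 15,393.48 + 119,473.8 + 59,087 = 193,954.28
volume = 444 + 3,460 + 2,300 = 6,204 m³
S = 193,954.28 / 6,204 = 31.2628 g/kg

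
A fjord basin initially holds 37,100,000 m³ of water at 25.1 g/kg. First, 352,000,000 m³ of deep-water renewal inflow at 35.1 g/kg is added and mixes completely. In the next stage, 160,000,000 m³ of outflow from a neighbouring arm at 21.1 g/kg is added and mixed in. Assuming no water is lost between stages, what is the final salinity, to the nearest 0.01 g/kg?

30.34 g/kg

Mass of salt is conserved:
Initial salt = 37,100,000×25.1 = 931,210,000
After stage 1: salt = 931,210,000 + 352,000,000×35.1 = 13,286,410,000; volume = 389,100,000 m³; S = 34.147 g/kg
After stage 2: salt = 13,286,410,000 + 160,000,000×21.1 = 16,662,410,000; volume = 549,100,000 m³
S = 16,662,410,000 / 549,100,000 = 30.3449 g/kg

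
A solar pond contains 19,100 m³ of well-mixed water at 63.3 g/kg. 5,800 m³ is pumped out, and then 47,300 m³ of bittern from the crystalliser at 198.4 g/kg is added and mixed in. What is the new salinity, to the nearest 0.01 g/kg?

Remaining after removal: 13,300 m³ at 63.3 g/kg (salt = 841,890)
After addition: salt = 841,890 + 47,300×198.4 = 10,226,210; volume = 60,600 m³
S = 10,226,210 / 60,600 = 168.7493 g/kg

168.75 g/kg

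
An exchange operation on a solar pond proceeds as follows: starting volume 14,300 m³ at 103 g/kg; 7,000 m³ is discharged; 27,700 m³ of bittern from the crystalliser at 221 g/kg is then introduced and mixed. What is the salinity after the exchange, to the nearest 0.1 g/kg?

196.4 g/kg

Remaining after removal: 7,300 m³ at 103 g/kg (salt = 751,900)
After addition: salt = 751,900 + 27,700×221 = 6,873,600; volume = 35,000 m³
S = 6,873,600 / 35,000 = 196.3886 g/kg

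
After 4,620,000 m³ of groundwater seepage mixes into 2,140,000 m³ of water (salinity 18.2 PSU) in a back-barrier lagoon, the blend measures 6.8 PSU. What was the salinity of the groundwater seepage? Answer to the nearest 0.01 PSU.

Salt balance: 2,140,000×18.2 + 4,620,000×S = 6,760,000×6.8
38,948,000 + 4,620,000·S = 45,968,000
S = (45,968,000 − 38,948,000) / 4,620,000 = 1.5195 PSU

1.52 PSU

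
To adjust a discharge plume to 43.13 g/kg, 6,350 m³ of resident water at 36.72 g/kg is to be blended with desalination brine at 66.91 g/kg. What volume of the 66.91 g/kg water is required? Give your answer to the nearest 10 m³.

Salt balance: 6,350×36.72 + V×66.91 = (6,350+V)×43.13
233,172 + 66.91V = 273,875.5 + 43.13V
40,703.5 = 23.78V
V = 1,711.67 m³

1710 m³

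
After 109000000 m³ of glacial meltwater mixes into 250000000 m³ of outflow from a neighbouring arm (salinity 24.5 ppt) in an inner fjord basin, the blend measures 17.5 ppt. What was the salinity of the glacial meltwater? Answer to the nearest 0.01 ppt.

Salt balance: 250,000,000×24.5 + 109,000,000×S = 359,000,000×17.5
6,125,000,000 + 109,000,000·S = 6,282,500,000
S = (6,282,500,000 − 6,125,000,000) / 109,000,000 = 1.445 ppt

1.44 ppt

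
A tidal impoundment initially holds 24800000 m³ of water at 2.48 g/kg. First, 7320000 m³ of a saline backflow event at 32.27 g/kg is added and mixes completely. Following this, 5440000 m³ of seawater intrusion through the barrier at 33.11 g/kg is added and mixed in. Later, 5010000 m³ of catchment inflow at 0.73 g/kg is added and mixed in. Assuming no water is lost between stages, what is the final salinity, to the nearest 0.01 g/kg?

Weighted by volume,
Initial salt = 24,800,000×2.48 = 61,504,000
After stage 1: salt = 61,504,000 + 7,320,000×32.27 = 297,720,400; volume = 32,120,000 m³; S = 9.269 g/kg
After stage 2: salt = 297,720,400 + 5,440,000×33.11 = 477,838,800; volume = 37,560,000 m³; S = 12.722 g/kg
After stage 3: salt = 477,838,800 + 5,010,000×0.73 = 481,496,100; volume = 42,570,000 m³
S = 481,496,100 / 42,570,000 = 11.3107 g/kg

11.31 g/kg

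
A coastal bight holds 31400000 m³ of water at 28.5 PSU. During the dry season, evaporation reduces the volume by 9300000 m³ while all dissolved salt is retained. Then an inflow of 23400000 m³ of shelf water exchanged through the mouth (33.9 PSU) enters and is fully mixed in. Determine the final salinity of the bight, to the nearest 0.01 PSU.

After evaporation: salt = 31,400,000×28.5 = 894,900,000; volume = 31,400,000 − 9,300,000 = 22,100,000 m³
After mixing: salt = 894,900,000 + 23,400,000×33.9 = 1,688,160,000; volume = 22,100,000 + 23,400,000 = 45,500,000 m³
S = 1,688,160,000 / 45,500,000 = 37.1024 PSU

37.10 PSU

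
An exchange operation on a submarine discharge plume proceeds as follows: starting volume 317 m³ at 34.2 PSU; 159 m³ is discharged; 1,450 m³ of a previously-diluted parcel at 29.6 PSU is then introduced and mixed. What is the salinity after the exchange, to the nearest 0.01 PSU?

30.05 PSU

Remaining after removal: 158 m³ at 34.2 PSU (salt = 5,403.6)
After addition: salt = 5,403.6 + 1,450×29.6 = 48,323.6; volume = 1,608 m³
S = 48,323.6 / 1,608 = 30.052 PSU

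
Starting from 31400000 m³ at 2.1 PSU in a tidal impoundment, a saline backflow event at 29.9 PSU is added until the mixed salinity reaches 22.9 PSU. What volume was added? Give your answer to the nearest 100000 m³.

93300000 m³

Salt balance: 31,400,000×2.1 + V×29.9 = (31,400,000+V)×22.9
65,940,000 + 29.9V = 719,060,000 + 22.9V
653,120,000 = 7V
V = 93,302,857.14 m³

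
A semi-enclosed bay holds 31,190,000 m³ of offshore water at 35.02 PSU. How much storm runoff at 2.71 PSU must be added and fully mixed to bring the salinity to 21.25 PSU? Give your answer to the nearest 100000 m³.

Salt balance: 31,190,000×35.02 + V×2.71 = (31,190,000+V)×21.25
1,092,273,800 + 2.71V = 662,787,500 + 21.25V
429,486,300 = 18.54V
V = 23,165,388.35 m³

23200000 m³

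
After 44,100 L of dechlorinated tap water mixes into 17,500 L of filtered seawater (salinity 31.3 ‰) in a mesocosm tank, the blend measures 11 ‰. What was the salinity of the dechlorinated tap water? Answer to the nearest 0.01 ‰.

Salt balance: 17,500×31.3 + 44,100×S = 61,600×11
547,750 + 44,100·S = 677,600
S = (677,600 − 547,750) / 44,100 = 2.9444 ‰

2.94 ‰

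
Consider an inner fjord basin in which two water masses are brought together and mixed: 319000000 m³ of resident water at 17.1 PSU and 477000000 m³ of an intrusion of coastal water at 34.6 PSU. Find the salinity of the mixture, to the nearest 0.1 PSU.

Conserving salt mass:
salt = 319,000,000×17.1 + 477,000,000×34.6 = 5,454,900,000 + 16,504,200,000 = 21,959,100,000
volume = 319,000,000 + 477,000,000 = 796,000,000 m³
S = 21,959,100,000 / 796,000,000 = 27.587 PSU

27.6 PSU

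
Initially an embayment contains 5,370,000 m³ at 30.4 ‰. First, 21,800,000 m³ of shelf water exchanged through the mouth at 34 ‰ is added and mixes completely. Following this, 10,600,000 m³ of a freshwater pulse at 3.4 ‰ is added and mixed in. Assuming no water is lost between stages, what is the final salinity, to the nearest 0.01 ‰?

Conserving salt mass:
Initial salt = 5,370,000×30.4 = 163,248,000
After stage 1: salt = 163,248,000 + 21,800,000×34 = 904,448,000; volume = 27,170,000 m³; S = 33.288 ‰
After stage 2: salt = 904,448,000 + 10,600,000×3.4 = 940,488,000; volume = 37,770,000 m³
S = 940,488,000 / 37,770,000 = 24.9004 ‰

24.90 ‰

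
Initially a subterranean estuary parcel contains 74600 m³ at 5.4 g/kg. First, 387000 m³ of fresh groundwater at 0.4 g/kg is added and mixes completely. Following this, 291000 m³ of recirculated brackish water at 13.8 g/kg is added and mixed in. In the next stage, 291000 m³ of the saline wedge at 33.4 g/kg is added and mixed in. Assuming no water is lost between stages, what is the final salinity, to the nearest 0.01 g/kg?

By conservation of dissolved salt,
Initial salt = 74,600×5.4 = 402,840
After stage 1: salt = 402,840 + 387,000×0.4 = 557,640; volume = 461,600 m³; S = 1.208 g/kg
After stage 2: salt = 557,640 + 291,000×13.8 = 4,573,440; volume = 752,600 m³; S = 6.077 g/kg
After stage 3: salt = 4,573,440 + 291,000×33.4 = 14,292,840; volume = 1,043,600 m³
S = 14,292,840 / 1,043,600 = 13.6957 g/kg

13.70 g/kg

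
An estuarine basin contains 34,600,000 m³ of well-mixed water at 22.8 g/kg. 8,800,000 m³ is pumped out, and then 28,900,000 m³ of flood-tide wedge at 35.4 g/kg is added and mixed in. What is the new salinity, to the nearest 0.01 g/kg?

Remaining after removal: 25,800,000 m³ at 22.8 g/kg (salt = 588,240,000)
After addition: salt = 588,240,000 + 28,900,000×35.4 = 1,611,300,000; volume = 54,700,000 m³
S = 1,611,300,000 / 54,700,000 = 29.457 g/kg

29.46 g/kg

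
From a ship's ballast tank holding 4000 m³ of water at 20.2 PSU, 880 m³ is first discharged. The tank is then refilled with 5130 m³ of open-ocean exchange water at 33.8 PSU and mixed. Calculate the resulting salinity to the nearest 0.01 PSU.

Remaining after removal: 3,120 m³ at 20.2 PSU (salt = 63,024)
After addition: salt = 63,024 + 5,130×33.8 = 236,418; volume = 8,250 m³
S = 236,418 / 8,250 = 28.6567 PSU

28.66 PSU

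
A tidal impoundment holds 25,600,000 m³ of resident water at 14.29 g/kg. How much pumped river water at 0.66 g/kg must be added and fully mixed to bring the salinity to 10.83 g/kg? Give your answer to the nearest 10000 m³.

8710000 m³

Salt balance: 25,600,000×14.29 + V×0.66 = (25,600,000+V)×10.83
365,824,000 + 0.66V = 277,248,000 + 10.83V
88,576,000 = 10.17V
V = 8,709,537.86 m³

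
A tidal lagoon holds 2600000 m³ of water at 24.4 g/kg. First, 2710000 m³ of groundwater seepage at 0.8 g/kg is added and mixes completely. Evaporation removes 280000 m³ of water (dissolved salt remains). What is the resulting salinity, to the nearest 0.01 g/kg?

13.04 g/kg

After mixing: salt = 2,600,000×24.4 + 2,710,000×0.8 = 65,608,000; volume = 5,310,000 m³
After evaporation: salt unchanged = 65,608,000; volume = 5,310,000 − 280,000 = 5,030,000 m³
S = 65,608,000 / 5,030,000 = 13.0433 g/kg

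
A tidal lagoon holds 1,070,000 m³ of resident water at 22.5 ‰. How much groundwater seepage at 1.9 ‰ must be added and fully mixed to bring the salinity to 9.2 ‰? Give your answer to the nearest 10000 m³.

1950000 m³

Salt balance: 1,070,000×22.5 + V×1.9 = (1,070,000+V)×9.2
24,075,000 + 1.9V = 9,844,000 + 9.2V
14,231,000 = 7.3V
V = 1,949,452.05 m³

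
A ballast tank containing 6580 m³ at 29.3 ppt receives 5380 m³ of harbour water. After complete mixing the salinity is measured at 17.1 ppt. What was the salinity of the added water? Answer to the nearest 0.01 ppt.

2.18 ppt

Salt balance: 6,580×29.3 + 5,380×S = 11,960×17.1
192,794 + 5,380·S = 204,516
S = (204,516 − 192,794) / 5,380 = 2.1788 ppt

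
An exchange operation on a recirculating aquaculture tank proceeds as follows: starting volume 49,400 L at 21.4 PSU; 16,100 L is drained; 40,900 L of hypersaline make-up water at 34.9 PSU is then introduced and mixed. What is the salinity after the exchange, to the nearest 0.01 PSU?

28.84 PSU

Remaining after removal: 33,300 L at 21.4 PSU (salt = 712,620)
After addition: salt = 712,620 + 40,900×34.9 = 2,140,030; volume = 74,200 L
S = 2,140,030 / 74,200 = 28.8414 PSU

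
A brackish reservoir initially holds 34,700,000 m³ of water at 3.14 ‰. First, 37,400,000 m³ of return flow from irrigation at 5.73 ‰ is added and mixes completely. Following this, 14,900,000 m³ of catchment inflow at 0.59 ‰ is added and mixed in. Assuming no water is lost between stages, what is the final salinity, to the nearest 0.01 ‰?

By conservation of dissolved salt,
Initial salt = 34,700,000×3.14 = 108,958,000
After stage 1: salt = 108,958,000 + 37,400,000×5.73 = 323,260,000; volume = 72,100,000 m³; S = 4.483 ‰
After stage 2: salt = 323,260,000 + 14,900,000×0.59 = 332,051,000; volume = 87,000,000 m³
S = 332,051,000 / 87,000,000 = 3.8167 ‰

3.82 ‰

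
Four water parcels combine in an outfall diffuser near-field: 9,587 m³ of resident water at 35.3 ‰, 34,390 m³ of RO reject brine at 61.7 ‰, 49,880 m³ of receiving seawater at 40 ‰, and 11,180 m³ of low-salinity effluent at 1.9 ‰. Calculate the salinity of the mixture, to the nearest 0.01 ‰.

Conserving salt mass:
salt = 9,587×35.3 + 34,390×61.7 + 49,880×40 + 11,180×1.9 = 338,421.1 + 2,121,863 + 1,995,200 + 21,242 = 4,476,726.1
volume = 9,587 + 34,390 + 49,880 + 11,180 = 105,037 m³
S = 4,476,726.1 / 105,037 = 42.6205 ‰

42.62 ‰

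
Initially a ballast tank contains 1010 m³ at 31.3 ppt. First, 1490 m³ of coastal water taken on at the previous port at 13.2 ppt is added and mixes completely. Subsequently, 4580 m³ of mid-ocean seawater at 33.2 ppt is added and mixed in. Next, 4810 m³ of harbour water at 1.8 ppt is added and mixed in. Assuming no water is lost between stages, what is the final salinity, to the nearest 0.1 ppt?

Total salt / total volume:
Initial salt = 1,010×31.3 = 31,613
After stage 1: salt = 31,613 + 1,490×13.2 = 51,281; volume = 2,500 m³; S = 20.512 ppt
After stage 2: salt = 51,281 + 4,580×33.2 = 203,337; volume = 7,080 m³; S = 28.72 ppt
After stage 3: salt = 203,337 + 4,810×1.8 = 211,995; volume = 11,890 m³
S = 211,995 / 11,890 = 17.8297 ppt

17.8 ppt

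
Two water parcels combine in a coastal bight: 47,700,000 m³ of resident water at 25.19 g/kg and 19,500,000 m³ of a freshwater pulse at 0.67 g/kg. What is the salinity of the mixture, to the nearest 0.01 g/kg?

18.07 g/kg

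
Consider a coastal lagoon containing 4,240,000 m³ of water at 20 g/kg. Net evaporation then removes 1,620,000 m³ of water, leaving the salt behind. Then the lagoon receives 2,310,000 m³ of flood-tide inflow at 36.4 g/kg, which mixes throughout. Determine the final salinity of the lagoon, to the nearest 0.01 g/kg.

34.26 g/kg

After evaporation: salt = 4,240,000×20 = 84,800,000; volume = 4,240,000 − 1,620,000 = 2,620,000 m³
After mixing: salt = 84,800,000 + 2,310,000×36.4 = 168,884,000; volume = 2,620,000 + 2,310,000 = 4,930,000 m³
S = 168,884,000 / 4,930,000 = 34.2564 g/kg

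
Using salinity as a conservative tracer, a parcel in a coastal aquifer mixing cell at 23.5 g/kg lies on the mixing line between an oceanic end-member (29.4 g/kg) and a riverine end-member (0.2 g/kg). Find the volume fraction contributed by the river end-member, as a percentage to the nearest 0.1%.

Let f be the freshwater fraction. Salt balance per unit volume:
f×0.2 + (1−f)×29.4 = 23.5
f = (29.4 − 23.5) / (29.4 − 0.2) = 5.9/29.2 = 0.2021

20.2%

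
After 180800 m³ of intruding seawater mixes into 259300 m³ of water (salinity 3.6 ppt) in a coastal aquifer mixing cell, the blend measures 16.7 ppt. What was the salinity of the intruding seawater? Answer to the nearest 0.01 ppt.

35.49 ppt

Salt balance: 259,300×3.6 + 180,800×S = 440,100×16.7
933,480 + 180,800·S = 7,349,670
S = (7,349,670 − 933,480) / 180,800 = 35.4878 ppt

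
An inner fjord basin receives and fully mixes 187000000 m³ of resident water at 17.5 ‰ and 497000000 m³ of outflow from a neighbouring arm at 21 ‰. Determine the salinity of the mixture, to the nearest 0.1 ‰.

Salt balance:
salt = 187,000,000×17.5 + 497,000,000×21 = 3,272,500,000 + 10,437,000,000 = 13,709,500,000
volume = 187,000,000 + 497,000,000 = 684,000,000 m³
S = 13,709,500,000 / 684,000,000 = 20.043 ‰

20.0 ‰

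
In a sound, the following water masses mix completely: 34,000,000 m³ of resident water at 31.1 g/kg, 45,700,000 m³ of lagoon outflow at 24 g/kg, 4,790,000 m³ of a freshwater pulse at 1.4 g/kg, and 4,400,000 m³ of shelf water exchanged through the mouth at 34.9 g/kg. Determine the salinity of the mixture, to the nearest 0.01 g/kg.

By conservation of dissolved salt,
salt = 34,000,000×31.1 + 45,700,000×24 + 4,790,000×1.4 + 4,400,000×34.9 = 1,057,400,000 + 1,096,800,000 + 6,706,000 + 153,560,000 = 2,314,466,000
volume = 34,000,000 + 45,700,000 + 4,790,000 + 4,400,000 = 88,890,000 m³
S = 2,314,466,000 / 88,890,000 = 26.0374 g/kg

26.04 g/kg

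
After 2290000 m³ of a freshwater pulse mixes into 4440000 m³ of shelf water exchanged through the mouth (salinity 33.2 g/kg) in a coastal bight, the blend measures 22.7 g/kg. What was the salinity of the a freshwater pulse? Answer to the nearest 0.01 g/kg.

2.34 g/kg

Salt balance: 4,440,000×33.2 + 2,290,000×S = 6,730,000×22.7
147,408,000 + 2,290,000·S = 152,771,000
S = (152,771,000 − 147,408,000) / 2,290,000 = 2.3419 g/kg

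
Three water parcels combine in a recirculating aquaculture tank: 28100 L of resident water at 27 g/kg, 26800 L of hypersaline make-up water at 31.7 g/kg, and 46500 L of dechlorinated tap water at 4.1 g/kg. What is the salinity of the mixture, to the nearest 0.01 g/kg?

17.74 g/kg

By conservation of dissolved salt,
salt = 28,100×27 + 26,800×31.7 + 46,500×4.1 = 758,700 + 849,560 + 190,650 = 1,798,910
volume = 28,100 + 26,800 + 46,500 = 101,400 L
S = 1,798,910 / 101,400 = 17.7407 g/kg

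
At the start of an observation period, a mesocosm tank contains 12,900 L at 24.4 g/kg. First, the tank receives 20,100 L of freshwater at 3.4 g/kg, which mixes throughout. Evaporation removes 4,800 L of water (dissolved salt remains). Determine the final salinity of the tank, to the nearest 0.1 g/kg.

13.6 g/kg

After mixing: salt = 12,900×24.4 + 20,100×3.4 = 383,100; volume = 33,000 L
After evaporation: salt unchanged = 383,100; volume = 33,000 − 4,800 = 28,200 L
S = 383,100 / 28,200 = 13.5851 g/kg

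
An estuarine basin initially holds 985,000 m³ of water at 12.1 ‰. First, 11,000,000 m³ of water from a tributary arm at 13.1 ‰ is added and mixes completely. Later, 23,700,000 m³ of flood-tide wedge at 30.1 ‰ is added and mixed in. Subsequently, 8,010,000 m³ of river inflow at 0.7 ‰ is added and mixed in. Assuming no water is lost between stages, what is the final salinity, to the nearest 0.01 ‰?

20.03 ‰

Conserving salt mass:
Initial salt = 985,000×12.1 = 11,918,500
After stage 1: salt = 11,918,500 + 11,000,000×13.1 = 156,018,500; volume = 11,985,000 m³; S = 13.018 ‰
After stage 2: salt = 156,018,500 + 23,700,000×30.1 = 869,388,500; volume = 35,685,000 m³; S = 24.363 ‰
After stage 3: salt = 869,388,500 + 8,010,000×0.7 = 874,995,500; volume = 43,695,000 m³
S = 874,995,500 / 43,695,000 = 20.0251 ‰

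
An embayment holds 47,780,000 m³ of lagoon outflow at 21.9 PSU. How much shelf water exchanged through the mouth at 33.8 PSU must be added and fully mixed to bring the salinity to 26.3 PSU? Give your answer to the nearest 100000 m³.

Salt balance: 47,780,000×21.9 + V×33.8 = (47,780,000+V)×26.3
1,046,382,000 + 33.8V = 1,256,614,000 + 26.3V
210,232,000 = 7.5V
V = 28,030,933.33 m³

28000000 m³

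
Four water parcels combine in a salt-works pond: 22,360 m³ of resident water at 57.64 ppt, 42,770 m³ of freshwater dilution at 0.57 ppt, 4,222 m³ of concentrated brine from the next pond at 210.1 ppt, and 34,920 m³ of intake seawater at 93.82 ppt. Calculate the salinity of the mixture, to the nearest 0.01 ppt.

52.52 ppt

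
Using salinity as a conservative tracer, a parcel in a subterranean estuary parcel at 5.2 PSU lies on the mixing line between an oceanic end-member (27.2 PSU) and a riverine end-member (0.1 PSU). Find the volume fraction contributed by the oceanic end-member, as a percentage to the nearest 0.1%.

18.8%

Let g be the oceanic fraction. Salt balance per unit volume:
g×27.2 + (1−g)×0.1 = 5.2
g = (5.2 − 0.1) / (27.2 − 0.1) = 5.1/27.1 = 0.1882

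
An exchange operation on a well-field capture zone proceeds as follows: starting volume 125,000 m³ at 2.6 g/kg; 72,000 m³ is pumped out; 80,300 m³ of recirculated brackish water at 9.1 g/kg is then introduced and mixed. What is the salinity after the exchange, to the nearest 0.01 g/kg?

Remaining after removal: 53,000 m³ at 2.6 g/kg (salt = 137,800)
After addition: salt = 137,800 + 80,300×9.1 = 868,530; volume = 133,300 m³
S = 868,530 / 133,300 = 6.5156 g/kg

6.52 g/kg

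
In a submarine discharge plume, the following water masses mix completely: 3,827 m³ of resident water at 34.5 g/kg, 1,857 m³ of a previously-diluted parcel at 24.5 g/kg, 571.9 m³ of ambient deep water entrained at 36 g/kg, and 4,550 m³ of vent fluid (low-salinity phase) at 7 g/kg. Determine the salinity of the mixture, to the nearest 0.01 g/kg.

Salt balance:
salt = 3,827×34.5 + 1,857×24.5 + 571.9×36 + 4,550×7 = 132,031.5 + 45,496.5 + 20,588.4 + 31,850 = 229,966.4
volume = 3,827 + 1,857 + 571.9 + 4,550 = 10,805.9 m³
S = 229,966.4 / 10,805.9 = 21.2816 g/kg

21.28 g/kg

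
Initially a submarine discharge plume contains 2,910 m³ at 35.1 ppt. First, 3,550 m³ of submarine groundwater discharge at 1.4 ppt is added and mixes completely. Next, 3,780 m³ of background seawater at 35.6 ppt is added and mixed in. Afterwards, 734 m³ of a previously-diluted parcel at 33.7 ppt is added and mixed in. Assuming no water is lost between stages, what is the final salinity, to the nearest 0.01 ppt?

Total salt / total volume:
Initial salt = 2,910×35.1 = 102,141
After stage 1: salt = 102,141 + 3,550×1.4 = 107,111; volume = 6,460 m³; S = 16.581 ppt
After stage 2: salt = 107,111 + 3,780×35.6 = 241,679; volume = 10,240 m³; S = 23.601 ppt
After stage 3: salt = 241,679 + 734×33.7 = 266,414.8; volume = 10,974 m³
S = 266,414.8 / 10,974 = 24.2769 ppt

24.28 ppt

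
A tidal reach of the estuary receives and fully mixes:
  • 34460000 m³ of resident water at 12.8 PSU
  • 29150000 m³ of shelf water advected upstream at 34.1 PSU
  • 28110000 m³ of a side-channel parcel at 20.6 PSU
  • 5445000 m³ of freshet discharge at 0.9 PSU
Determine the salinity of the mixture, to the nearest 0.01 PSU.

Conserving salt mass:
salt = 34,460,000×12.8 + 29,150,000×34.1 + 28,110,000×20.6 + 5,445,000×0.9 = 441,088,000 + 994,015,000 + 579,066,000 + 4,900,500 = 2,019,069,500
volume = 34,460,000 + 29,150,000 + 28,110,000 + 5,445,000 = 97,165,000 m³
S = 2,019,069,500 / 97,165,000 = 20.7798 PSU

20.78 PSU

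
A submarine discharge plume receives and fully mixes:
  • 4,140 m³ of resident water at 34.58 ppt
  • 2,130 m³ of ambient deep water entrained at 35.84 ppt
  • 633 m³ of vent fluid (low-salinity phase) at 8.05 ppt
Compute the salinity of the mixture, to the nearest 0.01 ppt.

Total salt / total volume:
salt = 4,140×34.58 + 2,130×35.84 + 633×8.05 = 143,161.2 + 76,339.2 + 5,095.65 = 224,596.05
volume = 4,140 + 2,130 + 633 = 6,903 m³
S = 224,596.05 / 6,903 = 32.536 ppt

32.54 ppt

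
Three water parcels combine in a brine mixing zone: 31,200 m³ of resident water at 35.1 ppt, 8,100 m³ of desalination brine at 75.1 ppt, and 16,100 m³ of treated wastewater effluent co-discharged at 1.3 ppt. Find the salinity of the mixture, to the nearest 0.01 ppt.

31.13 ppt

Mass of salt is conserved:
salt = 31,200×35.1 + 8,100×75.1 + 16,100×1.3 = 1,095,120 + 608,310 + 20,930 = 1,724,360
volume = 31,200 + 8,100 + 16,100 = 55,400 m³
S = 1,724,360 / 55,400 = 31.1256 ppt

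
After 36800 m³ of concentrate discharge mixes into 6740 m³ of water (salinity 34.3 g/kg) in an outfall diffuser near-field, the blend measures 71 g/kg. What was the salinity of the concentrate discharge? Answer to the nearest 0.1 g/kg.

77.7 g/kg

Salt balance: 6,740×34.3 + 36,800×S = 43,540×71
231,182 + 36,800·S = 3,091,340
S = (3,091,340 − 231,182) / 36,800 = 77.7217 g/kg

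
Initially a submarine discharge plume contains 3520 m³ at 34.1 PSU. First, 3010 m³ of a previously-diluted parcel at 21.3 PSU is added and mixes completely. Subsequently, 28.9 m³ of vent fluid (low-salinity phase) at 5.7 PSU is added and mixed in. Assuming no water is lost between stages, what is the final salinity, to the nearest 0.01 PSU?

Salt balance:
Initial salt = 3,520×34.1 = 120,032
After stage 1: salt = 120,032 + 3,010×21.3 = 184,145; volume = 6,530 m³; S = 28.2 PSU
After stage 2: salt = 184,145 + 28.9×5.7 = 184,309.73; volume = 6,558.9 m³
S = 184,309.73 / 6,558.9 = 28.1007 PSU

28.10 PSU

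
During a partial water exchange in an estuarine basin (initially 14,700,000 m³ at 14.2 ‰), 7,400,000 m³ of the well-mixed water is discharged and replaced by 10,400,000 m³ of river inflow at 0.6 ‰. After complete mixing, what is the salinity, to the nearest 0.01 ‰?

6.21 ‰

Remaining after removal: 7,300,000 m³ at 14.2 ‰ (salt = 103,660,000)
After addition: salt = 103,660,000 + 10,400,000×0.6 = 109,900,000; volume = 17,700,000 m³
S = 109,900,000 / 17,700,000 = 6.209 ‰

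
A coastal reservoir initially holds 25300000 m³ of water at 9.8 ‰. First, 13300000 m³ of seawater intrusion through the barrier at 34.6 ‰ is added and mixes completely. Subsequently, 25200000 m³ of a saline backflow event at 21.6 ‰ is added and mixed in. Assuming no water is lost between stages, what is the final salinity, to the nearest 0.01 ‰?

Conserving salt mass:
Initial salt = 25,300,000×9.8 = 247,940,000
After stage 1: salt = 247,940,000 + 13,300,000×34.6 = 708,120,000; volume = 38,600,000 m³; S = 18.345 ‰
After stage 2: salt = 708,120,000 + 25,200,000×21.6 = 1,252,440,000; volume = 63,800,000 m³
S = 1,252,440,000 / 63,800,000 = 19.6307 ‰

19.63 ‰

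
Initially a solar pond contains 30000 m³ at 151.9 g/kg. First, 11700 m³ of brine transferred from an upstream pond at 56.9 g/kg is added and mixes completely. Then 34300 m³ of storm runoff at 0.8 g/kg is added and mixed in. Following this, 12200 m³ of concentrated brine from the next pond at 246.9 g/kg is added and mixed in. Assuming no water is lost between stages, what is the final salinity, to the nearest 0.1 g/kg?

93.7 g/kg

Total salt / total volume:
Initial salt = 30,000×151.9 = 4,557,000
After stage 1: salt = 4,557,000 + 11,700×56.9 = 5,222,730; volume = 41,700 m³; S = 125.245 g/kg
After stage 2: salt = 5,222,730 + 34,300×0.8 = 5,250,170; volume = 76,000 m³; S = 69.081 g/kg
After stage 3: salt = 5,250,170 + 12,200×246.9 = 8,262,350; volume = 88,200 m³
S = 8,262,350 / 88,200 = 93.6774 g/kg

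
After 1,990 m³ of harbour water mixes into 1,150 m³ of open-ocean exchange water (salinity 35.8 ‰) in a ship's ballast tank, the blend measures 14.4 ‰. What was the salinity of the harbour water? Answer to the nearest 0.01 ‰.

Salt balance: 1,150×35.8 + 1,990×S = 3,140×14.4
41,170 + 1,990·S = 45,216
S = (45,216 − 41,170) / 1,990 = 2.0332 ‰

2.03 ‰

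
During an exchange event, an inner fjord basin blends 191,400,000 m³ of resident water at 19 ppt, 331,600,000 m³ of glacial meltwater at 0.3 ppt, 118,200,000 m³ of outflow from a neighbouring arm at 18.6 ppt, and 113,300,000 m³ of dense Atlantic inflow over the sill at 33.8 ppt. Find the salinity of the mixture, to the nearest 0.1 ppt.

Weighted by volume,
salt = 191,400,000×19 + 331,600,000×0.3 + 118,200,000×18.6 + 113,300,000×33.8 = 3,636,600,000 + 99,480,000 + 2,198,520,000 + 3,829,540,000 = 9,764,140,000
volume = 191,400,000 + 331,600,000 + 118,200,000 + 113,300,000 = 754,500,000 m³
S = 9,764,140,000 / 754,500,000 = 12.941 ppt

12.9 ppt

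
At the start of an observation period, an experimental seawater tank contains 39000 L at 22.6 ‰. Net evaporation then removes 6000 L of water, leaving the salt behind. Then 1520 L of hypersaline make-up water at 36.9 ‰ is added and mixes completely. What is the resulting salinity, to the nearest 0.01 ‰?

27.16 ‰

After evaporation: salt = 39,000×22.6 = 881,400; volume = 39,000 − 6,000 = 33,000 L
After mixing: salt = 881,400 + 1,520×36.9 = 937,488; volume = 33,000 + 1,520 = 34,520 L
S = 937,488 / 34,520 = 27.1578 ‰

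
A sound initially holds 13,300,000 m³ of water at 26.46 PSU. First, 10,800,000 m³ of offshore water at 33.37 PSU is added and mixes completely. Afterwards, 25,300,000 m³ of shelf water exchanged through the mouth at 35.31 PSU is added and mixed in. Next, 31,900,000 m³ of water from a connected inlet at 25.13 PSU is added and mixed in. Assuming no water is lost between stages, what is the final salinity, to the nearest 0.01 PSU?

29.61 PSU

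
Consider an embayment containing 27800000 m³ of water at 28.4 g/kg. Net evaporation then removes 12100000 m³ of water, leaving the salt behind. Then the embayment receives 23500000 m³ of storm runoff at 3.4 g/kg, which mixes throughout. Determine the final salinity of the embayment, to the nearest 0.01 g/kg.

After evaporation: salt = 27,800,000×28.4 = 789,520,000; volume = 27,800,000 − 12,100,000 = 15,700,000 m³
After mixing: salt = 789,520,000 + 23,500,000×3.4 = 869,420,000; volume = 15,700,000 + 23,500,000 = 39,200,000 m³
S = 869,420,000 / 39,200,000 = 22.1791 g/kg

22.18 g/kg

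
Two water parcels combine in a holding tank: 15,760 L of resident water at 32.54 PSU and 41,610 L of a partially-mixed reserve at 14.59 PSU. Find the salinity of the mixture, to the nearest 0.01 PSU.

Weighted by volume,
salt = 15,760×32.54 + 41,610×14.59 = 512,830.4 + 607,089.9 = 1,119,920.3
volume = 15,760 + 41,610 = 57,370 L
S = 1,119,920.3 / 57,370 = 19.521 PSU

19.52 PSU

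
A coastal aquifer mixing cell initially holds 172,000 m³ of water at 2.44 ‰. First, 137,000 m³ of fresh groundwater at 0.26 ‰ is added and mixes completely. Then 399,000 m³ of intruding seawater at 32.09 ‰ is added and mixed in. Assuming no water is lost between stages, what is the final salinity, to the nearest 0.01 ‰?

Mass of salt is conserved:
Initial salt = 172,000×2.44 = 419,680
After stage 1: salt = 419,680 + 137,000×0.26 = 455,300; volume = 309,000 m³; S = 1.473 ‰
After stage 2: salt = 455,300 + 399,000×32.09 = 13,259,210; volume = 708,000 m³
S = 13,259,210 / 708,000 = 18.7277 ‰

18.73 ‰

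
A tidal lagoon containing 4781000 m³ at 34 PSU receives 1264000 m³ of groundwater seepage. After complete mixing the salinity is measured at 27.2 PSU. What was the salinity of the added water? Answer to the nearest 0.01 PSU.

1.48 PSU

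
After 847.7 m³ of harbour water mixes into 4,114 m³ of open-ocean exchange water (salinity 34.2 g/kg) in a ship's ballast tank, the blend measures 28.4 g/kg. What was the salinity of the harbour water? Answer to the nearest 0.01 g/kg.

0.25 g/kg

Salt balance: 4,114×34.2 + 847.7×S = 4,961.7×28.4
140,698.8 + 847.7·S = 140,912.28
S = (140,912.28 − 140,698.8) / 847.7 = 0.2518 g/kg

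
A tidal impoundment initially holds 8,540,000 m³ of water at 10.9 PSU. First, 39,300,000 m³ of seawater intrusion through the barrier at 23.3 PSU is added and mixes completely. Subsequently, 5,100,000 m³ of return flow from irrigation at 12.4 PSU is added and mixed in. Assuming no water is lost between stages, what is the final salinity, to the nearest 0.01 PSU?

20.25 PSU

Mass of salt is conserved:
Initial salt = 8,540,000×10.9 = 93,086,000
After stage 1: salt = 93,086,000 + 39,300,000×23.3 = 1,008,776,000; volume = 47,840,000 m³; S = 21.086 PSU
After stage 2: salt = 1,008,776,000 + 5,100,000×12.4 = 1,072,016,000; volume = 52,940,000 m³
S = 1,072,016,000 / 52,940,000 = 20.2496 PSU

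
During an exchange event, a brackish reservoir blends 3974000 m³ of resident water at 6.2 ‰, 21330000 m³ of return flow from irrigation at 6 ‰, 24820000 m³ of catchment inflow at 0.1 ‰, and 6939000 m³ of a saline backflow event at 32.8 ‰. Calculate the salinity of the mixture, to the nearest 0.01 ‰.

6.71 ‰

Mass of salt is conserved:
salt = 3,974,000×6.2 + 21,330,000×6 + 24,820,000×0.1 + 6,939,000×32.8 = 24,638,800 + 127,980,000 + 2,482,000 + 227,599,200 = 382,700,000
volume = 3,974,000 + 21,330,000 + 24,820,000 + 6,939,000 = 57,063,000 m³
S = 382,700,000 / 57,063,000 = 6.7066 ‰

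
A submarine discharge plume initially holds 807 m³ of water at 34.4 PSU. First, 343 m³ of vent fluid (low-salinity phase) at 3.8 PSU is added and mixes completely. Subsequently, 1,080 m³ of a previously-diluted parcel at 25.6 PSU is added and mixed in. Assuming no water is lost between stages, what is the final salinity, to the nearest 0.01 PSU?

25.43 PSU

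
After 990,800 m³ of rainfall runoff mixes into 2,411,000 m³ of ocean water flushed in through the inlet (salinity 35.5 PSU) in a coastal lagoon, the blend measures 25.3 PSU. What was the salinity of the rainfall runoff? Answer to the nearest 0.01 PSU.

Salt balance: 2,411,000×35.5 + 990,800×S = 3,401,800×25.3
85,590,500 + 990,800·S = 86,065,540
S = (86,065,540 − 85,590,500) / 990,800 = 0.4795 PSU

0.48 PSU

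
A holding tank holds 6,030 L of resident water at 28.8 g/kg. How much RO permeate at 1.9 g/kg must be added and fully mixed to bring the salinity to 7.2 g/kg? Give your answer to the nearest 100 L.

24600 L

Salt balance: 6,030×28.8 + V×1.9 = (6,030+V)×7.2
173,664 + 1.9V = 43,416 + 7.2V
130,248 = 5.3V
V = 24,575.09 L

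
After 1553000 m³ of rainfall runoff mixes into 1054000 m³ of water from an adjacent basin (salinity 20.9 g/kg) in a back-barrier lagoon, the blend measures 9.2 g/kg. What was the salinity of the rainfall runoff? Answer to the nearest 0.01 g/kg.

Salt balance: 1,054,000×20.9 + 1,553,000×S = 2,607,000×9.2
22,028,600 + 1,553,000·S = 23,984,400
S = (23,984,400 − 22,028,600) / 1,553,000 = 1.2594 g/kg

1.26 g/kg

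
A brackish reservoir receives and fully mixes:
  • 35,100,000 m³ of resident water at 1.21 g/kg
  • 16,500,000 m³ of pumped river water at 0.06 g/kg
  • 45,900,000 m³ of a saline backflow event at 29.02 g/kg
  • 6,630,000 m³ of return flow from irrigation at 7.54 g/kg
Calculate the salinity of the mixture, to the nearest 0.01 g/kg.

Weighted by volume,
salt = 35,100,000×1.21 + 16,500,000×0.06 + 45,900,000×29.02 + 6,630,000×7.54 = 42,471,000 + 990,000 + 1,332,018,000 + 49,990,200 = 1,425,469,200
volume = 35,100,000 + 16,500,000 + 45,900,000 + 6,630,000 = 104,130,000 m³
S = 1,425,469,200 / 104,130,000 = 13.6893 g/kg

13.69 g/kg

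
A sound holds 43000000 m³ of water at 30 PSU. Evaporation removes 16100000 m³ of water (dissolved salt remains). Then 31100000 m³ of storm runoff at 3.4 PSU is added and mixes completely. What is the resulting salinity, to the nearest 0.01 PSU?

After evaporation: salt = 43,000,000×30 = 1,290,000,000; volume = 43,000,000 − 16,100,000 = 26,900,000 m³
After mixing: salt = 1,290,000,000 + 31,100,000×3.4 = 1,395,740,000; volume = 26,900,000 + 31,100,000 = 58,000,000 m³
S = 1,395,740,000 / 58,000,000 = 24.0645 PSU

24.06 PSU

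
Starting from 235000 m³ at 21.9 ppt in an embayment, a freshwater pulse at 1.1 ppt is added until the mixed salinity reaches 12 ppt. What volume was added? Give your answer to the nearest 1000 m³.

213000 m³

Salt balance: 235,000×21.9 + V×1.1 = (235,000+V)×12
5,146,500 + 1.1V = 2,820,000 + 12V
2,326,500 = 10.9V
V = 213,440.37 m³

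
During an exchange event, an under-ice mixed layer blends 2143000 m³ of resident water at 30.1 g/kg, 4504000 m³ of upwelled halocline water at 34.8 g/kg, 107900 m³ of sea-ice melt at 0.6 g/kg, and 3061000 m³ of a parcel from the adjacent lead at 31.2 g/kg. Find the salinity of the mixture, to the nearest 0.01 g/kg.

Weighted by volume,
salt = 2,143,000×30.1 + 4,504,000×34.8 + 107,900×0.6 + 3,061,000×31.2 = 64,504,300 + 156,739,200 + 64,740 + 95,503,200 = 316,811,440
volume = 2,143,000 + 4,504,000 + 107,900 + 3,061,000 = 9,815,900 m³
S = 316,811,440 / 9,815,900 = 32.2753 g/kg

32.28 g/kg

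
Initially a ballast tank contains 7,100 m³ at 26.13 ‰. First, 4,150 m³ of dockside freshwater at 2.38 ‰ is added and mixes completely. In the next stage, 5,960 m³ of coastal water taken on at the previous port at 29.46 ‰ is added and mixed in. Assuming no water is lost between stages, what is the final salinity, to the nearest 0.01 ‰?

Conserving salt mass:
Initial salt = 7,100×26.13 = 185,523
After stage 1: salt = 185,523 + 4,150×2.38 = 195,400; volume = 11,250 m³; S = 17.369 ‰
After stage 2: salt = 195,400 + 5,960×29.46 = 370,981.6; volume = 17,210 m³
S = 370,981.6 / 17,210 = 21.5562 ‰

21.56 ‰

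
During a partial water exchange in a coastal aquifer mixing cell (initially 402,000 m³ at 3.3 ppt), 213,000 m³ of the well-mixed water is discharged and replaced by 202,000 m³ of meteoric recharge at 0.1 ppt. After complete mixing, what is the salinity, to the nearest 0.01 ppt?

1.65 ppt

Remaining after removal: 189,000 m³ at 3.3 ppt (salt = 623,700)
After addition: salt = 623,700 + 202,000×0.1 = 643,900; volume = 391,000 m³
S = 643,900 / 391,000 = 1.6468 ppt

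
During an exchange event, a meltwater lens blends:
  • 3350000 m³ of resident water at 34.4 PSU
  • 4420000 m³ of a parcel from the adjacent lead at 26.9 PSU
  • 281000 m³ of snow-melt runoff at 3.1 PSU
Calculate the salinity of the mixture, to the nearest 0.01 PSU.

29.19 PSU

By conservation of dissolved salt,
salt = 3,350,000×34.4 + 4,420,000×26.9 + 281,000×3.1 = 115,240,000 + 118,898,000 + 871,100 = 235,009,100
volume = 3,350,000 + 4,420,000 + 281,000 = 8,051,000 m³
S = 235,009,100 / 8,051,000 = 29.1901 PSU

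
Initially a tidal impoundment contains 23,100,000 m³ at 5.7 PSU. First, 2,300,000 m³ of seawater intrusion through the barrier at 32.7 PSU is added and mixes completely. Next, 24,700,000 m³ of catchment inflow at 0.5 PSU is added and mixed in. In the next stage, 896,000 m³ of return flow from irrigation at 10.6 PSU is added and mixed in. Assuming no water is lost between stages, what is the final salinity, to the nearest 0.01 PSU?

Mass of salt is conserved:
Initial salt = 23,100,000×5.7 = 131,670,000
After stage 1: salt = 131,670,000 + 2,300,000×32.7 = 206,880,000; volume = 25,400,000 m³; S = 8.145 PSU
After stage 2: salt = 206,880,000 + 24,700,000×0.5 = 219,230,000; volume = 50,100,000 m³; S = 4.376 PSU
After stage 3: salt = 219,230,000 + 896,000×10.6 = 228,727,600; volume = 50,996,000 m³
S = 228,727,600 / 50,996,000 = 4.4852 PSU

4.49 PSU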